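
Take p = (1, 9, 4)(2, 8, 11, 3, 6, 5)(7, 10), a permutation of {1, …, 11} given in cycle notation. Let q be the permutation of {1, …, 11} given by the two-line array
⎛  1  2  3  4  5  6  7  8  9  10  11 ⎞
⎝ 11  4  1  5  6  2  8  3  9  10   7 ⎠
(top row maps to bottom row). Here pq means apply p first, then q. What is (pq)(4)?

11

(pq)(4) = q(p(4)). p(4) = 1, then q(1) = 11. So (pq)(4) = 11.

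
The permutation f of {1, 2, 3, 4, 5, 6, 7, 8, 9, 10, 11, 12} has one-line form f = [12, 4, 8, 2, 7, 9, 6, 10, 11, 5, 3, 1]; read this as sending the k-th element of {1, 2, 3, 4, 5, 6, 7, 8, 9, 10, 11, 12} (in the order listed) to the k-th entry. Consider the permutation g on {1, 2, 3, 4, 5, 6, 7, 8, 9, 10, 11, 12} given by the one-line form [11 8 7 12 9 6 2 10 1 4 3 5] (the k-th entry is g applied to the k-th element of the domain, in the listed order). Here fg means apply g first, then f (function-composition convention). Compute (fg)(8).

(fg)(8) = f(g(8)). g(8) = 10, then f(10) = 5. So (fg)(8) = 5.

5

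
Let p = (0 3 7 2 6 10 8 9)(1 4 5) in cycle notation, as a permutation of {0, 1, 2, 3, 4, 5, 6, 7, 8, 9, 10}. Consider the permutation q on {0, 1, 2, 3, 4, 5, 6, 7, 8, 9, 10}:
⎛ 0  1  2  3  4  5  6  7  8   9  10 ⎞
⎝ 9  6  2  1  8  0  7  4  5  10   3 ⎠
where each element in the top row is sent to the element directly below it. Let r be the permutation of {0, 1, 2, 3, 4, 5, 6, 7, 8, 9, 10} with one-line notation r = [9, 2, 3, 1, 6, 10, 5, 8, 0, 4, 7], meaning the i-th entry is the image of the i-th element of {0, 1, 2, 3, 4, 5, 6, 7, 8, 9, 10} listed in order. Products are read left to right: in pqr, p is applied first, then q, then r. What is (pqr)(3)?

Apply the permutations in order: p(3) = 7, then q(7) = 4, then r(4) = 6. So (pqr)(3) = 6.

6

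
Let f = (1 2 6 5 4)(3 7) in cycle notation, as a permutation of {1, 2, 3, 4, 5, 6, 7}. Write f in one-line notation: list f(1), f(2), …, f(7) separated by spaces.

2 6 7 1 4 5 3

Image by image: 1↦2, 2↦6, 3↦7, 4↦1, 5↦4, 6↦5, 7↦3.
Listing these in domain order gives 2 6 7 1 4 5 3.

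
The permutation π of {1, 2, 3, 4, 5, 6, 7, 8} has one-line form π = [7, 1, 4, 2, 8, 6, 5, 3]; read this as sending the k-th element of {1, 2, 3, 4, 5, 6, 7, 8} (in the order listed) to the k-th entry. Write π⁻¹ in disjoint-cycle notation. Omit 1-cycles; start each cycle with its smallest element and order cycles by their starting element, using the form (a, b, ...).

The cycle decomposition of π is (1, 7, 5, 8, 3, 4, 2).
The inverse reverses every cycle; in canonical form, π⁻¹ = (1, 2, 4, 3, 8, 5, 7).

(1, 2, 4, 3, 8, 5, 7)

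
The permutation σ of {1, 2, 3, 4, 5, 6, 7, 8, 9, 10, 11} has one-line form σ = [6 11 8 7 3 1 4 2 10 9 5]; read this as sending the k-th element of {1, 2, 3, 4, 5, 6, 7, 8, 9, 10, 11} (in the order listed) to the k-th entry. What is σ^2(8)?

11

Tracing 8 → 2 → … returns to 8 after 5 steps, so 8 lies in a 5-cycle (2 11 5 3 8).
Stepping 2 places around the cycle: 8 → 2 → 11.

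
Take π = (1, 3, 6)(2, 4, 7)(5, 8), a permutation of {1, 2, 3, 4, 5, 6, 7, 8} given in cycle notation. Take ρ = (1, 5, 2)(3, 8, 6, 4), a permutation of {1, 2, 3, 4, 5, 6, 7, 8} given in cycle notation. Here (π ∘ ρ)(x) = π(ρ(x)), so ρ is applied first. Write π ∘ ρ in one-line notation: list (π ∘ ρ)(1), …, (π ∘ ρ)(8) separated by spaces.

Chase each element through ρ then π: 1 → 5 → 8; 2 → 1 → 3; 3 → 8 → 5; 4 → 3 → 6; 5 → 2 → 4; 6 → 4 → 7; 7 → 7 → 2; 8 → 6 → 1.
So π ∘ ρ in one-line form is 8 3 5 6 4 7 2 1.

8 3 5 6 4 7 2 1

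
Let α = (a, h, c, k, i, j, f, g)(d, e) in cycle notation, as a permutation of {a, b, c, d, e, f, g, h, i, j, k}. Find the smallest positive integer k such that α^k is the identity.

The disjoint cycles have lengths 8, 2, 1.
The order is lcm(8, 2) = 8.

8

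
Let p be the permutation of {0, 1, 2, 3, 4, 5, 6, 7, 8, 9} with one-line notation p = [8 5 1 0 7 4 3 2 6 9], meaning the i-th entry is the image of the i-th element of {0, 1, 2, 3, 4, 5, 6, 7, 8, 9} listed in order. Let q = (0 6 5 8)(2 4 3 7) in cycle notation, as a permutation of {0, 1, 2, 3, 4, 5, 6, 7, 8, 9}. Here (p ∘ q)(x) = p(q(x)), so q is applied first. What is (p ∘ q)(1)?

5

(p ∘ q)(1) = p(q(1)). q(1) = 1, then p(1) = 5. So (p ∘ q)(1) = 5.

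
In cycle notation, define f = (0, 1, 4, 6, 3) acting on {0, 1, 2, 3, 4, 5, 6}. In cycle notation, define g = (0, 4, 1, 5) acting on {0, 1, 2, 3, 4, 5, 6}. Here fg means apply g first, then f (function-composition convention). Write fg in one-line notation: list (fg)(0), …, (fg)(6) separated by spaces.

(fg)(x) = f(g(x)). Computing each image: f(g(0)) = f(4) = 6, f(g(1)) = f(5) = 5, f(g(2)) = f(2) = 2, f(g(3)) = f(3) = 0, f(g(4)) = f(1) = 4, f(g(5)) = f(0) = 1, f(g(6)) = f(6) = 3.
Hence fg = [6 5 2 0 4 1 3].

6 5 2 0 4 1 3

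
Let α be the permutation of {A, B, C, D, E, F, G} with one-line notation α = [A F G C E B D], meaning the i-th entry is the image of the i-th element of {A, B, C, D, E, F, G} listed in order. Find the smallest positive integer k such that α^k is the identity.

Decomposing into disjoint cycles gives cycle lengths 3, 2, 1, 1.
The order is lcm(3, 2) = 6.

6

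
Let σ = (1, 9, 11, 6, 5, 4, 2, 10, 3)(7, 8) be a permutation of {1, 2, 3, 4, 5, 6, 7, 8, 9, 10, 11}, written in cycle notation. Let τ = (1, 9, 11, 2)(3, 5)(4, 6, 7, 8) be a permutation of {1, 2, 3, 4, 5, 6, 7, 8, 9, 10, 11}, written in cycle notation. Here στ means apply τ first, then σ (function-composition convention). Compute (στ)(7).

τ(7) = 8, then σ(8) = 7; composing gives (στ)(7) = 7.

7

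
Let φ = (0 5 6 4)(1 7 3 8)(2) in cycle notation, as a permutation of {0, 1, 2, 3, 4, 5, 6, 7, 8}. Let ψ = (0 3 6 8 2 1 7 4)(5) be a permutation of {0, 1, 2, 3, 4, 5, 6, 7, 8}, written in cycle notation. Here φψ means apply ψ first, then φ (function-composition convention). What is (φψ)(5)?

First apply ψ: ψ(5) = 5, then φ(5) = 6. Thus (φψ)(5) = 6.

6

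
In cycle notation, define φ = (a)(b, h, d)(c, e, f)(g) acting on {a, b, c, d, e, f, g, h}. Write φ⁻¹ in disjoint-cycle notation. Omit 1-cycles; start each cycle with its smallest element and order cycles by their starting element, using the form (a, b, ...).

If φ sends a → b within a cycle, φ⁻¹ sends b → a; equivalently, reverse each cycle.
After reversing and putting each cycle's least element first, φ⁻¹ = (b, d, h)(c, f, e).

(b, d, h)(c, f, e)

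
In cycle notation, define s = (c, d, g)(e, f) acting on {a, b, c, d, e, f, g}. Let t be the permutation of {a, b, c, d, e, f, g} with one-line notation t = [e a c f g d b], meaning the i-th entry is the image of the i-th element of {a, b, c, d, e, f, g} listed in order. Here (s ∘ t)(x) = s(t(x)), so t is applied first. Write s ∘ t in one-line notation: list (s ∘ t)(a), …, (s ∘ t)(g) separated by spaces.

For each element, apply t then s: a → e → f; b → a → a; c → c → d; d → f → e; e → g → c; f → d → g; g → b → b.
Collecting the images, s ∘ t = [f a d e c g b].

f a d e c g b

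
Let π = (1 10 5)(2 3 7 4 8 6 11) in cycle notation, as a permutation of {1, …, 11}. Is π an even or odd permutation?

even

The cycle lengths are 7, 3, 1.
A cycle of length ℓ contributes ℓ−1 transpositions, so π is a product of 6 + 2 = 8 transpositions — even.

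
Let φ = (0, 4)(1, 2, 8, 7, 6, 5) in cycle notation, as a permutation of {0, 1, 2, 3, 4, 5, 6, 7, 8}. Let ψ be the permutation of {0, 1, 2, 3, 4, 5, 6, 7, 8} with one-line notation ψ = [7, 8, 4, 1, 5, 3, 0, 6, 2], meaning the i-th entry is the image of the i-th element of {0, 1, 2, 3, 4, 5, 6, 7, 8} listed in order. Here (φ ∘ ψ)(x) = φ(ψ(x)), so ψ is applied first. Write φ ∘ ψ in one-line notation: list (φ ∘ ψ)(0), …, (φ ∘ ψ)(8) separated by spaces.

(φ ∘ ψ)(x) = φ(ψ(x)). Computing each image: φ(ψ(0)) = φ(7) = 6, φ(ψ(1)) = φ(8) = 7, φ(ψ(2)) = φ(4) = 0, φ(ψ(3)) = φ(1) = 2, φ(ψ(4)) = φ(5) = 1, φ(ψ(5)) = φ(3) = 3, φ(ψ(6)) = φ(0) = 4, φ(ψ(7)) = φ(6) = 5, φ(ψ(8)) = φ(2) = 8.
Hence φ ∘ ψ = [6 7 0 2 1 3 4 5 8].

6 7 0 2 1 3 4 5 8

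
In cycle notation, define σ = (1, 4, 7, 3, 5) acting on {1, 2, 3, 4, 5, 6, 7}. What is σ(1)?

4

1 appears in (1, 4, 7, 3, 5); the next entry (wrapping around) is 4.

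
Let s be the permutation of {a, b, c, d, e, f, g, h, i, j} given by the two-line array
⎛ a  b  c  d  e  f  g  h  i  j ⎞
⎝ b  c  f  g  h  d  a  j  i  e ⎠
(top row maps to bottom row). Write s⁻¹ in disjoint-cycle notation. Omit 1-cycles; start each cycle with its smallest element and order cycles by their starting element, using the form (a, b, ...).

First write s in disjoint cycles: (a, b, c, f, d, g)(e, h, j).
Reversing each cycle (and rotating so the smallest element leads) gives s⁻¹ = (a, g, d, f, c, b)(e, j, h).

(a, g, d, f, c, b)(e, j, h)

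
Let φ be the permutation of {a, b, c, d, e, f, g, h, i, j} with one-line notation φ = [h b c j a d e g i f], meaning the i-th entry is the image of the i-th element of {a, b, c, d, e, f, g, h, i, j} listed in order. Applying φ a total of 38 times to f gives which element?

j

Tracing f → d → … returns to f after 3 steps, so f lies in a 3-cycle (d, j, f).
On a 3-cycle, φ^3 is the identity, so φ^38 = φ^2 there (38 ≡ 2 mod 3).
Advancing 2 steps from f: f → d → j.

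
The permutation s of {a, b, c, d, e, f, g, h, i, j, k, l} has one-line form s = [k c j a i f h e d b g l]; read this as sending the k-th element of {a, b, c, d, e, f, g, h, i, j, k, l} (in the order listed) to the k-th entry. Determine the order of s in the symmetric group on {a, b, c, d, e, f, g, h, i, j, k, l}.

Writing s as disjoint cycles, the cycle lengths are 7, 3, 1, 1.
The order is lcm(7, 3) = 21.

21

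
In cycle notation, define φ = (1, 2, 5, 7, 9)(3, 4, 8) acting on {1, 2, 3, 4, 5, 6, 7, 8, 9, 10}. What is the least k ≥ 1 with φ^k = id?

15

The cycle type of φ is (5, 3, 1, 1).
The order of φ is the least common multiple of its cycle lengths: lcm(5, 3) = 15.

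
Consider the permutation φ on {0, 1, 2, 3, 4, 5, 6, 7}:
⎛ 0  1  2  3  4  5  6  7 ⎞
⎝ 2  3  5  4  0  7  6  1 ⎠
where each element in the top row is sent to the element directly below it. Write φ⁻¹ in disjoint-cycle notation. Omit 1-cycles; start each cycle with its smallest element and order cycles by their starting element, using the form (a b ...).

(0 4 3 1 7 5 2)

First write φ in disjoint cycles: (0 2 5 7 1 3 4).
The inverse reverses every cycle; in canonical form, φ⁻¹ = (0 4 3 1 7 5 2).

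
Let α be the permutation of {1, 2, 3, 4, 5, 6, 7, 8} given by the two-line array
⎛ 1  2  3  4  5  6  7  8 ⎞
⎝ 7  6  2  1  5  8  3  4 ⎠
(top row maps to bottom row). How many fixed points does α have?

1

The fixed points (elements with α(x) = x) are {5}, so there is 1.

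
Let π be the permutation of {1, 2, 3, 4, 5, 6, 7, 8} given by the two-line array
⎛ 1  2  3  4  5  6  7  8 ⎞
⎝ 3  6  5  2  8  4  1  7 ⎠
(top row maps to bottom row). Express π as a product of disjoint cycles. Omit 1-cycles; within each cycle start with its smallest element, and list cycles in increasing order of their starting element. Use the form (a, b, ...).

(1, 3, 5, 8, 7)(2, 6, 4)

Start at 1 and follow images: 1 → 3 → 5 → 8 → 7 → 1, giving the cycle (1, 3, 5, 8, 7).
Repeating from the next unused element and collecting all non-trivial cycles gives (1, 3, 5, 8, 7)(2, 6, 4).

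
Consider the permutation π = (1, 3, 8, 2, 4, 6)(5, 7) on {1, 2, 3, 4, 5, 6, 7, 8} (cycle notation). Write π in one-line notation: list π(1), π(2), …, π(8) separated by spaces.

Each element maps to the next entry in its cycle (wrapping to the front): 1→3, 2→4, 3→8, 4→6, 5→7, 6→1, 7→5, 8→2.
Listing these in domain order gives 3 4 8 6 7 1 5 2.

3 4 8 6 7 1 5 2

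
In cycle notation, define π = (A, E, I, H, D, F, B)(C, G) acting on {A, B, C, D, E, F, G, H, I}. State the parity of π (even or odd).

The cycle lengths are 7, 2.
A cycle is odd iff its length is even; π has 1 even-length cycle, so sgn(π) = (−1)^1 and π is odd.

odd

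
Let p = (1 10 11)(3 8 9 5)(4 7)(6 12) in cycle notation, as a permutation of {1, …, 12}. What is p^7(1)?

1 lies in the 3-cycle (1 10 11).
Since the cycle has length 3, p^7 acts on it the same as p^1 (7 mod 3 = 1).
Stepping 1 place around the cycle: 1 → 10.

10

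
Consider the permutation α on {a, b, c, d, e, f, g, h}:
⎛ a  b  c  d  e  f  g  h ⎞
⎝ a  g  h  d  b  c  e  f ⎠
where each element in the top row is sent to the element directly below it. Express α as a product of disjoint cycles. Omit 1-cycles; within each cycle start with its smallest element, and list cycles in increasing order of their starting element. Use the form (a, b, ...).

(b, g, e)(c, h, f)

Start at b and follow images: b → g → e → b, giving the cycle (b, g, e).
Repeating from the next unused element and collecting all non-trivial cycles gives (b, g, e)(c, h, f).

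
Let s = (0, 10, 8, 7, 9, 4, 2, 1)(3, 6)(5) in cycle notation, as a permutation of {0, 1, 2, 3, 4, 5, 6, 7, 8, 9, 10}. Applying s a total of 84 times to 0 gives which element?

9

0 lies in the 8-cycle (0, 10, 8, 7, 9, 4, 2, 1).
Powers repeat with period 8 on this cycle, and 84 mod 8 = 4, so s^84(0) = s^4(0).
Stepping 4 places around the cycle: 0 → 10 → 8 → 7 → 9.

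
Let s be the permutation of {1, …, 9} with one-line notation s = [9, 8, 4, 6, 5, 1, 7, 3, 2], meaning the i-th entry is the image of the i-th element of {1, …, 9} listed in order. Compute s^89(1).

Tracing 1 → 9 → … returns to 1 after 7 steps, so 1 lies in a 7-cycle (1, 9, 2, 8, 3, 4, 6).
On a 7-cycle, s^7 is the identity, so s^89 = s^5 there (89 ≡ 5 mod 7).
Advancing 5 steps from 1: 1 → 9 → 2 → 8 → 3 → 4.

4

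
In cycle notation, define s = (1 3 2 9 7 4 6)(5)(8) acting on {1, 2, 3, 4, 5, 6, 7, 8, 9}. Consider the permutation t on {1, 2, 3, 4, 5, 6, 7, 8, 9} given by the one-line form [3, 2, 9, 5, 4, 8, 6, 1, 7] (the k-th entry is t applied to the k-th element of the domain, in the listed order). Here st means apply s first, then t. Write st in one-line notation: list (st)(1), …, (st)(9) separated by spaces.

(st)(x) = t(s(x)). Computing each image: t(s(1)) = t(3) = 9, t(s(2)) = t(9) = 7, t(s(3)) = t(2) = 2, t(s(4)) = t(6) = 8, t(s(5)) = t(5) = 4, t(s(6)) = t(1) = 3, t(s(7)) = t(4) = 5, t(s(8)) = t(8) = 1, t(s(9)) = t(7) = 6.
Hence st = [9 7 2 8 4 3 5 1 6].

9 7 2 8 4 3 5 1 6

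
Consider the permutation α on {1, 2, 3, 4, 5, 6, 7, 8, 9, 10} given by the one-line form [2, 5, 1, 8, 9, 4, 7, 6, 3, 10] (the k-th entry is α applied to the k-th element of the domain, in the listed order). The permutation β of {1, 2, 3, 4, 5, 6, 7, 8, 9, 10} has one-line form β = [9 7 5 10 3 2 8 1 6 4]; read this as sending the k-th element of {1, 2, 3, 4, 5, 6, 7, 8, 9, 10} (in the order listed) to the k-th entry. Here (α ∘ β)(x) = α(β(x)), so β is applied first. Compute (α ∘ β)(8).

2

β(8) = 1, then α(1) = 2; composing gives (α ∘ β)(8) = 2.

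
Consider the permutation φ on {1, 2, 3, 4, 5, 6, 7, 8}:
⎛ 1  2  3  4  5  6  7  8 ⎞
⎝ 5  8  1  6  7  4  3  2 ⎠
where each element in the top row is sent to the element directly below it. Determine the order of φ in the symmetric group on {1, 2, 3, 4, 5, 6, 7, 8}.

4

The disjoint-cycle form of φ has cycle lengths 4, 2, 2.
The order is lcm(4, 2, 2) = 4.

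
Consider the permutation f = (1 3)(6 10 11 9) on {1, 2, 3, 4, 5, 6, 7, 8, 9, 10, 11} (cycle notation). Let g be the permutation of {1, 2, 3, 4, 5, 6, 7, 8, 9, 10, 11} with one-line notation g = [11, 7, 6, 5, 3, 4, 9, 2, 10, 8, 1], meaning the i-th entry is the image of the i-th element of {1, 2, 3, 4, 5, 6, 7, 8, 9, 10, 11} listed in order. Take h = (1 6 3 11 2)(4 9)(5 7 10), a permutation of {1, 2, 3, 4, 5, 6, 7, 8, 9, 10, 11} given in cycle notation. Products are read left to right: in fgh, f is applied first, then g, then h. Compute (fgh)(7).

Apply the permutations in order: f(7) = 7, then g(7) = 9, then h(9) = 4. So (fgh)(7) = 4.

4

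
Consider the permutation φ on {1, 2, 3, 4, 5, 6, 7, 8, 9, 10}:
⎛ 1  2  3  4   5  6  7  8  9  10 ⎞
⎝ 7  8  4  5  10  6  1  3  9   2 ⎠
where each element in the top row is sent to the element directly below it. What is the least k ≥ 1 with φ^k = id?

Writing φ as disjoint cycles, the cycle lengths are 6, 2, 1, 1.
The order is lcm(6, 2) = 6.

6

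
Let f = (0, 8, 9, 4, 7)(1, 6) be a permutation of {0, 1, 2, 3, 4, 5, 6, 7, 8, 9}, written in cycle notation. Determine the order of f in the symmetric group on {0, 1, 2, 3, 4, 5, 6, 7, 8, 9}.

The cycle type of f is (5, 2, 1, 1, 1).
Since disjoint cycles commute, ord(f) = lcm(5, 2) = 10.

10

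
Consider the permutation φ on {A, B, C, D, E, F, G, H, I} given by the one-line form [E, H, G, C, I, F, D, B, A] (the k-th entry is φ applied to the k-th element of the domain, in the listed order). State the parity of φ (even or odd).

In disjoint-cycle form the cycle lengths are 3, 3, 2, 1.
A cycle is odd iff its length is even; φ has 1 even-length cycle, so sgn(φ) = (−1)^1 and φ is odd.

odd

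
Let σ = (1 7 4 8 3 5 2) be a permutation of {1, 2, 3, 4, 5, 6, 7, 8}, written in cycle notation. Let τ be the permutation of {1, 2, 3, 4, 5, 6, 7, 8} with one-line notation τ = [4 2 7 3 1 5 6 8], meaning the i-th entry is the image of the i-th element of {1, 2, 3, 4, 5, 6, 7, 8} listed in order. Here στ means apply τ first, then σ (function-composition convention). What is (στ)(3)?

4

τ(3) = 7, then σ(7) = 4; composing gives (στ)(3) = 4.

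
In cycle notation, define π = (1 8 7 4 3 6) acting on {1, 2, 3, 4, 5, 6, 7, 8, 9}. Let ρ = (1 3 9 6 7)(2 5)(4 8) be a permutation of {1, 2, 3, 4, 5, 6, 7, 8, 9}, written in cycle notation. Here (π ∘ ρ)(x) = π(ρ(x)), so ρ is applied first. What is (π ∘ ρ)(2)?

5

(π ∘ ρ)(2) = π(ρ(2)). ρ(2) = 5, then π(5) = 5. So (π ∘ ρ)(2) = 5.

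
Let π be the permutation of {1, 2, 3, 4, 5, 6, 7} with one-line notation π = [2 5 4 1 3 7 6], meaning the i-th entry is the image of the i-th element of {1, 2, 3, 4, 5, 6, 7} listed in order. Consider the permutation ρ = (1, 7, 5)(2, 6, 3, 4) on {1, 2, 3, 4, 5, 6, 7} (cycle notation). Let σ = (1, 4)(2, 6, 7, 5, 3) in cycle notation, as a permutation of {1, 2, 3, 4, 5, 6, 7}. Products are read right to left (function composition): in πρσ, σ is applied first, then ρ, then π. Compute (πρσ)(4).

Chase 4: σ(4) = 1; ρ(1) = 7; π(7) = 6. Hence (πρσ)(4) = 6.

6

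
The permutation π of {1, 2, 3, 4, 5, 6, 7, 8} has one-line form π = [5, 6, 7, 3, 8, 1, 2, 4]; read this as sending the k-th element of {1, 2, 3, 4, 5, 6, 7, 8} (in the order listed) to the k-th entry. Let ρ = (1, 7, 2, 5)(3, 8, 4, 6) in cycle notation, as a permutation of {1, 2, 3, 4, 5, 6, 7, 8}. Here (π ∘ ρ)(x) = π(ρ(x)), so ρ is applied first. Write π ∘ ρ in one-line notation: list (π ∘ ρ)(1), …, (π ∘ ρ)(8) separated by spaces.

Chase each element through ρ then π: 1 → 7 → 2; 2 → 5 → 8; 3 → 8 → 4; 4 → 6 → 1; 5 → 1 → 5; 6 → 3 → 7; 7 → 2 → 6; 8 → 4 → 3.
So π ∘ ρ in one-line form is 2 8 4 1 5 7 6 3.

2 8 4 1 5 7 6 3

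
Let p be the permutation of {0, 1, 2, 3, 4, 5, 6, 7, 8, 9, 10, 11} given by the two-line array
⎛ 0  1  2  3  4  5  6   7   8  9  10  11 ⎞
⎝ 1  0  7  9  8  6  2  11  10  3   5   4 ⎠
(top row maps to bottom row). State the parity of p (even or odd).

In disjoint-cycle form the cycle lengths are 8, 2, 2.
A cycle of length ℓ contributes ℓ−1 transpositions, so p is a product of 7 + 1 + 1 = 9 transpositions — odd.

odd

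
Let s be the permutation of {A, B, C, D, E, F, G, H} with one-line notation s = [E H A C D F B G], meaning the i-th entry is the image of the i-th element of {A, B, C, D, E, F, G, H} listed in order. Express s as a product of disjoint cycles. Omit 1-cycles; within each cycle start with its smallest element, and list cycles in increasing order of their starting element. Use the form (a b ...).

(A E D C)(B H G)

Start at A and follow images: A → E → D → C → A, giving the cycle (A E D C).
Repeating from the next unused element and collecting all non-trivial cycles gives (A E D C)(B H G).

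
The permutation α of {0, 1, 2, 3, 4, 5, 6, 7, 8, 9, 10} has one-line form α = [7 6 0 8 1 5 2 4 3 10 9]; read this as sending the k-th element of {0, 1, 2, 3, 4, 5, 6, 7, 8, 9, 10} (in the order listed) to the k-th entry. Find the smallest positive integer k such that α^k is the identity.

Writing α as disjoint cycles, the cycle lengths are 6, 2, 2, 1.
The order of α is the least common multiple of its cycle lengths: lcm(6, 2, 2) = 6.

6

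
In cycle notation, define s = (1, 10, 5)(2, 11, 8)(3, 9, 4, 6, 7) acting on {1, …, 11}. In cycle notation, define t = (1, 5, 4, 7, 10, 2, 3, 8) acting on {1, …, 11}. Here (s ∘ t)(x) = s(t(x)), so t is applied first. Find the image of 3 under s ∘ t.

2

t(3) = 8, then s(8) = 2; composing gives (s ∘ t)(3) = 2.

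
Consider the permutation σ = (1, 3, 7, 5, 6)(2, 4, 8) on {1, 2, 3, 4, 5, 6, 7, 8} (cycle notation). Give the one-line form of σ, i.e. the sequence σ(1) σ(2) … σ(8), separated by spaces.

3 4 7 8 6 1 5 2

Image by image: 1→3, 2→4, 3→7, 4→8, 5→6, 6→1, 7→5, 8→2.
So the one-line form is 3 4 7 8 6 1 5 2.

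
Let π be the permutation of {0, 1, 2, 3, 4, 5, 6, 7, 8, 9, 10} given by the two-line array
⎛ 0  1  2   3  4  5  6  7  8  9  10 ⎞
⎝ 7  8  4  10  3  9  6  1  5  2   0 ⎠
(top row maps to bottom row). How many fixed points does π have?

The fixed points (elements with π(x) = x) are {6}, so there is 1.

1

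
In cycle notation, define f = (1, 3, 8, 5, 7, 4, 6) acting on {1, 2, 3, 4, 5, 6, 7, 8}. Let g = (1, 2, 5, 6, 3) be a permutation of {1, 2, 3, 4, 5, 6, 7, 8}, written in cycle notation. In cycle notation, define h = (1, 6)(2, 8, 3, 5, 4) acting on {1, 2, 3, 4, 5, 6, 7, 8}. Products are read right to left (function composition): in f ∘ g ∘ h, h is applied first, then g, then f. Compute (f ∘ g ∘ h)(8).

3

Chase 8: h(8) = 3; g(3) = 1; f(1) = 3. Hence (f ∘ g ∘ h)(8) = 3.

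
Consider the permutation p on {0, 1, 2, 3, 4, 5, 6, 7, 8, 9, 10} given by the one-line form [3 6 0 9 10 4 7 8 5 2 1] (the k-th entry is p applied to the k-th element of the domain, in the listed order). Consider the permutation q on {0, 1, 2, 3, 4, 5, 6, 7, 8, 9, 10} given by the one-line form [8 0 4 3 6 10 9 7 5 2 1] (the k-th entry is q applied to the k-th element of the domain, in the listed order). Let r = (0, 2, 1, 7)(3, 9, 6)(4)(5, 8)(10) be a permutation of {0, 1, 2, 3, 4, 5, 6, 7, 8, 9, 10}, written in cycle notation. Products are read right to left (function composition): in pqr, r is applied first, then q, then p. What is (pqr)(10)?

Apply the permutations in order: r(10) = 10, then q(10) = 1, then p(1) = 6. So (pqr)(10) = 6.

6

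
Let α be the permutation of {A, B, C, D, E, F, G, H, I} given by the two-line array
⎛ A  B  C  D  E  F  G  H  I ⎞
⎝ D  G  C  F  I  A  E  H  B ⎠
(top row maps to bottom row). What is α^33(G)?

E

Tracing G → E → … returns to G after 4 steps, so G lies in a 4-cycle (B, G, E, I).
On a 4-cycle, α^4 is the identity, so α^33 = α^1 there (33 ≡ 1 mod 4).
Stepping 1 place around the cycle: G → E.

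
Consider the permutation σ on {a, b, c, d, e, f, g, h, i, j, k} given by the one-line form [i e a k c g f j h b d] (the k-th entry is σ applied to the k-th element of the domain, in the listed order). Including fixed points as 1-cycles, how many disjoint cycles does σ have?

The cycle decomposition is (a i h j b e c)(d k)(f g), which has 3 cycles (counting 1-cycles).

3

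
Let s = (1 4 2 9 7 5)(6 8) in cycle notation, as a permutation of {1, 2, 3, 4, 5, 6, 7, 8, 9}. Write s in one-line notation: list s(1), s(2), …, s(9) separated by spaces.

4 9 3 2 1 8 5 6 7

Reading each image from the cycles: 1→4, 2→9, 3→3, 4→2, 5→1, 6→8, 7→5, 8→6, 9→7.
Listing these in domain order gives 4 9 3 2 1 8 5 6 7.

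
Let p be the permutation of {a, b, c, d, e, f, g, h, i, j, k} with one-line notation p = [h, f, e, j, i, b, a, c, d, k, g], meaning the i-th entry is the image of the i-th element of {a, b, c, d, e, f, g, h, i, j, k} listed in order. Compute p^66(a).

Tracing a → h → … returns to a after 9 steps, so a lies in a 9-cycle (a, h, c, e, i, d, j, k, g).
Powers repeat with period 9 on this cycle, and 66 mod 9 = 3, so p^66(a) = p^3(a).
Advancing 3 steps from a: a → h → c → e.

e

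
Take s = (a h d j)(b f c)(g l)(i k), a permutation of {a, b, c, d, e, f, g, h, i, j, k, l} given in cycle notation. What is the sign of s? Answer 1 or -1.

The cycle lengths are 4, 3, 2, 2, 1.
A cycle of length ℓ contributes ℓ−1 transpositions, so s is a product of 3 + 2 + 1 + 1 = 7 transpositions — odd.

-1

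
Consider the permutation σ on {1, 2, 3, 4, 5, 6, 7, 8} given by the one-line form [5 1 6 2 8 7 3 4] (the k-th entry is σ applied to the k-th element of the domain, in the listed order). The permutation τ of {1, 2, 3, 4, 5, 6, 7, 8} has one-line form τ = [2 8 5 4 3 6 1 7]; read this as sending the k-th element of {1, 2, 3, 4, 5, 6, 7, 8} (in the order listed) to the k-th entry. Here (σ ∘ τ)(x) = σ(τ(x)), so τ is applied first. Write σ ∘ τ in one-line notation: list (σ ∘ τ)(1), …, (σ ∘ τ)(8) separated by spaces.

For each element, apply τ then σ: 1 → 2 → 1; 2 → 8 → 4; 3 → 5 → 8; 4 → 4 → 2; 5 → 3 → 6; 6 → 6 → 7; 7 → 1 → 5; 8 → 7 → 3.
So σ ∘ τ in one-line form is 1 4 8 2 6 7 5 3.

1 4 8 2 6 7 5 3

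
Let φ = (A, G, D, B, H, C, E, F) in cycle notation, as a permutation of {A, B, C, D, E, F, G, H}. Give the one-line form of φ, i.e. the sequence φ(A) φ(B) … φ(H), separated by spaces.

G H E B F A D C

Image by image: A↦G, B↦H, C↦E, D↦B, E↦F, F↦A, G↦D, H↦C.
So the one-line form is G H E B F A D C.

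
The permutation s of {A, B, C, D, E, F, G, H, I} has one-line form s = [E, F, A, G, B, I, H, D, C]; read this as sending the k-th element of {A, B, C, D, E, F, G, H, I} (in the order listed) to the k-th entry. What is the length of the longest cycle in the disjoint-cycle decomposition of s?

Decomposing into disjoint cycles gives (A, E, B, F, I, C)(D, G, H); the longest has length 6.

6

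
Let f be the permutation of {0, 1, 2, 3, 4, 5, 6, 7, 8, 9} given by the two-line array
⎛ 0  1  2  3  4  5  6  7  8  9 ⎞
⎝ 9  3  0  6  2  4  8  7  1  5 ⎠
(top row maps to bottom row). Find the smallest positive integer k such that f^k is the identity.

20

The disjoint-cycle form of f has cycle lengths 5, 4, 1.
The order is lcm(5, 4) = 20.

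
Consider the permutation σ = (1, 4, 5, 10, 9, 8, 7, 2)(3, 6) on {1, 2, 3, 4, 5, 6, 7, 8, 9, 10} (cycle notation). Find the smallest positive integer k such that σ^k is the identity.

The disjoint cycles have lengths 8, 2.
Since disjoint cycles commute, ord(σ) = lcm(8, 2) = 8.

8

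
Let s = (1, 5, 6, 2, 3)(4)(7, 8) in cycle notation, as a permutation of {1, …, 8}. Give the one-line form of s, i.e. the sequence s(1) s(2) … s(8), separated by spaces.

5 3 1 4 6 2 8 7

Reading each image from the cycles: 1→5, 2→3, 3→1, 4→4, 5→6, 6→2, 7→8, 8→7.
Listing these in domain order gives 5 3 1 4 6 2 8 7.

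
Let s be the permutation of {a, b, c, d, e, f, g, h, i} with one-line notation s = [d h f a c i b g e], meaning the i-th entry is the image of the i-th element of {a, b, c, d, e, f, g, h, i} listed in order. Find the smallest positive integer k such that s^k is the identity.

12

Writing s as disjoint cycles, the cycle lengths are 4, 3, 2.
The order of s is the least common multiple of its cycle lengths: lcm(4, 3, 2) = 12.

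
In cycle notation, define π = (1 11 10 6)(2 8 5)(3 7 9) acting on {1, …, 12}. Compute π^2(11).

11 lies in the 4-cycle (1 11 10 6).
Stepping 2 places around the cycle: 11 → 10 → 6.

6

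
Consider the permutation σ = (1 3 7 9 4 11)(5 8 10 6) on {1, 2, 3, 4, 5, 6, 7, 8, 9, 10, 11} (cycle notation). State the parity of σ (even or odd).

even

The cycle lengths are 6, 4, 1.
A cycle of length ℓ contributes ℓ−1 transpositions, so σ is a product of 5 + 3 = 8 transpositions — even.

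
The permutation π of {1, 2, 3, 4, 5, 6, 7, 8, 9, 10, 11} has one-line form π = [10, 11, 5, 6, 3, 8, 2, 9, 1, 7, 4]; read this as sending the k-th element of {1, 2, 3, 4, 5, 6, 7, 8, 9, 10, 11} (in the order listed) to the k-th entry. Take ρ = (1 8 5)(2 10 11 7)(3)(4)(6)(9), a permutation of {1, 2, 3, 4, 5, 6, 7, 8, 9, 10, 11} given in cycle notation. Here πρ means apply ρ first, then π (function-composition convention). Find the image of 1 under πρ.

9

First apply ρ: ρ(1) = 8, then π(8) = 9. Thus (πρ)(1) = 9.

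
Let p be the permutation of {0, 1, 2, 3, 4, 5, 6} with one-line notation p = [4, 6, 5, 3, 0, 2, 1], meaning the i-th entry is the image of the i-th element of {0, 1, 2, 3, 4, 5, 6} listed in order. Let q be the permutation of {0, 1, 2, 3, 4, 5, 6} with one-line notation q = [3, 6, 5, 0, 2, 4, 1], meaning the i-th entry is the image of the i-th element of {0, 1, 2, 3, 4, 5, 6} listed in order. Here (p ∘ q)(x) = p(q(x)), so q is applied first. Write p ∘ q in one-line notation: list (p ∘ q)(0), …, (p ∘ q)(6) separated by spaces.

(p ∘ q)(x) = p(q(x)). Computing each image: p(q(0)) = p(3) = 3, p(q(1)) = p(6) = 1, p(q(2)) = p(5) = 2, p(q(3)) = p(0) = 4, p(q(4)) = p(2) = 5, p(q(5)) = p(4) = 0, p(q(6)) = p(1) = 6.
Hence p ∘ q = [3 1 2 4 5 0 6].

3 1 2 4 5 0 6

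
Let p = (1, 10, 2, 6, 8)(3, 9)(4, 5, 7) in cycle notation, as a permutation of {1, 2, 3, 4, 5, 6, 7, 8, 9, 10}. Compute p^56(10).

2

10 lies in the 5-cycle (1, 10, 2, 6, 8).
Powers repeat with period 5 on this cycle, and 56 mod 5 = 1, so p^56(10) = p^1(10).
Advancing 1 step from 10: 10 → 2.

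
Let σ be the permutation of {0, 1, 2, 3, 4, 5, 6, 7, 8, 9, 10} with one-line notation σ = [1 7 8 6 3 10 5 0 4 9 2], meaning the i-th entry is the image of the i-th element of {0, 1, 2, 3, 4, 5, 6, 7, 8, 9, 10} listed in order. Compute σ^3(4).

5

Tracing 4 → 3 → … returns to 4 after 7 steps, so 4 lies in a 7-cycle (2, 8, 4, 3, 6, 5, 10).
Advancing 3 steps from 4: 4 → 3 → 6 → 5.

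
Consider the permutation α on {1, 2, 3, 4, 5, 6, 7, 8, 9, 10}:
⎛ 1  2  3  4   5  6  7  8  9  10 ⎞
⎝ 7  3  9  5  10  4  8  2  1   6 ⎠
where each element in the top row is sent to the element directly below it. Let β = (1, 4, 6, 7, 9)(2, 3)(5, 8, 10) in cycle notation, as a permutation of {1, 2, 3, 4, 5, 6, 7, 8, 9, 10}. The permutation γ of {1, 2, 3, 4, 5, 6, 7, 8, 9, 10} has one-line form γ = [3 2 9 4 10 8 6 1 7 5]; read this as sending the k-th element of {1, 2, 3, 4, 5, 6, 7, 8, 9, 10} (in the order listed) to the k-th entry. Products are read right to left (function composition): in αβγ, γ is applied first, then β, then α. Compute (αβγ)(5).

10

Chase 5: γ(5) = 10; β(10) = 5; α(5) = 10. Hence (αβγ)(5) = 10.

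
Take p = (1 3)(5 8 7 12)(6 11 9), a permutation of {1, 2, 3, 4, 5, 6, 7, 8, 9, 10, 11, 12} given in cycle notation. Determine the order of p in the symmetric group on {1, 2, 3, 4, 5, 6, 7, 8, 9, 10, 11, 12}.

12

The cycle type of p is (4, 3, 2, 1, 1, 1).
Since disjoint cycles commute, ord(p) = lcm(4, 3, 2) = 12.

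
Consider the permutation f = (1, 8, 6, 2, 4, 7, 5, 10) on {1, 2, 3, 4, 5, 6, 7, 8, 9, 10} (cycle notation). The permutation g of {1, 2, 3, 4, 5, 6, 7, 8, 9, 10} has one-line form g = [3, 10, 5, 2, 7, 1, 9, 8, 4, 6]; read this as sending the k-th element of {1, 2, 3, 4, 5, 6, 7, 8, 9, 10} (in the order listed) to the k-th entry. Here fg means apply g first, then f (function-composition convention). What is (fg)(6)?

First apply g: g(6) = 1, then f(1) = 8. Thus (fg)(6) = 8.

8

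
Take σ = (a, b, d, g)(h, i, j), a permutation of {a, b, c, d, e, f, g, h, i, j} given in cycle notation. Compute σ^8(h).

j

h lies in the 3-cycle (h, i, j).
Since the cycle has length 3, σ^8 acts on it the same as σ^2 (8 mod 3 = 2).
Stepping 2 places around the cycle: h → i → j.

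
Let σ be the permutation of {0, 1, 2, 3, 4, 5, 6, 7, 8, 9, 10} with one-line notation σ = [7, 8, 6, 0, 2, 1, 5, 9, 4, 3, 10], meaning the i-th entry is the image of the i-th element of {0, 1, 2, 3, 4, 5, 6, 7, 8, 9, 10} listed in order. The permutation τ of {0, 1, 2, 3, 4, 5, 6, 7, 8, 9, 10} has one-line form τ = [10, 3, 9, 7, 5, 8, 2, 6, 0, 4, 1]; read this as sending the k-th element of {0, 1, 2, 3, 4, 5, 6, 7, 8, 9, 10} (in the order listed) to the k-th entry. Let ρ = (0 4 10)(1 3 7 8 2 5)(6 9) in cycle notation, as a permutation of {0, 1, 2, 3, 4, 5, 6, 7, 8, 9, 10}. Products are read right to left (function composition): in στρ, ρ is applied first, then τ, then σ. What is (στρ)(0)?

1

Chase 0: ρ(0) = 4; τ(4) = 5; σ(5) = 1. Hence (στρ)(0) = 1.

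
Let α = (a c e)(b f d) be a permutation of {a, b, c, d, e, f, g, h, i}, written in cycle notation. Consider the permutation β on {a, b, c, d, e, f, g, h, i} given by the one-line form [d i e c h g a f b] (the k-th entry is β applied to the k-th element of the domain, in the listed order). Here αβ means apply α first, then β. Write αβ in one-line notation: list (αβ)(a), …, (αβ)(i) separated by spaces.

For each element, apply α then β: a → c → e; b → f → g; c → e → h; d → b → i; e → a → d; f → d → c; g → g → a; h → h → f; i → i → b.
So αβ in one-line form is e g h i d c a f b.

e g h i d c a f b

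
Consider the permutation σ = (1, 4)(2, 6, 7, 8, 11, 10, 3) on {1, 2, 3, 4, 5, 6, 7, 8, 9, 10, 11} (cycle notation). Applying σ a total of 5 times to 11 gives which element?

11 lies in the 7-cycle (2, 6, 7, 8, 11, 10, 3).
Advancing 5 steps from 11: 11 → 10 → 3 → 2 → 6 → 7.

7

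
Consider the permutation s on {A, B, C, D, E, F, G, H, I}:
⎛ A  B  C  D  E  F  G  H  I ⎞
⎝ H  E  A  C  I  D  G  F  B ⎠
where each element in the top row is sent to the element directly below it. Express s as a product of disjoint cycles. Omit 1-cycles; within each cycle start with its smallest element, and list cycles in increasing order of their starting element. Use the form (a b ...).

Iterating s from A gives A → H → F → D → C → A; that is the 5-cycle (A H F D C).
Repeating from the next unused element and collecting all non-trivial cycles gives (A H F D C)(B E I).

(A H F D C)(B E I)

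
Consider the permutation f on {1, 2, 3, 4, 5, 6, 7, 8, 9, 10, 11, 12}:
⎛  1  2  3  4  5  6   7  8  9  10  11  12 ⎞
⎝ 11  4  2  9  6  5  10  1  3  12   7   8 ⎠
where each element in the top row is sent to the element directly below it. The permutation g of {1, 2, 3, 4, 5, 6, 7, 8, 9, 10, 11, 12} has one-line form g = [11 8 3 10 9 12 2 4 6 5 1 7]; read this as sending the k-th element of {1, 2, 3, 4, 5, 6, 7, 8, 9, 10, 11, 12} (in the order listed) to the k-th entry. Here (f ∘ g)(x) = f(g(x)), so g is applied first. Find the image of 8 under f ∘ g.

9

First apply g: g(8) = 4, then f(4) = 9. Thus (f ∘ g)(8) = 9.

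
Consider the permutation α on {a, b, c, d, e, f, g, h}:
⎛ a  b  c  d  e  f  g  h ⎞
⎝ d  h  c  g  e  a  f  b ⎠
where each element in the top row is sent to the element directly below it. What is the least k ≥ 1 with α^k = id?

4

The disjoint-cycle form of α has cycle lengths 4, 2, 1, 1.
Since disjoint cycles commute, ord(α) = lcm(4, 2) = 4.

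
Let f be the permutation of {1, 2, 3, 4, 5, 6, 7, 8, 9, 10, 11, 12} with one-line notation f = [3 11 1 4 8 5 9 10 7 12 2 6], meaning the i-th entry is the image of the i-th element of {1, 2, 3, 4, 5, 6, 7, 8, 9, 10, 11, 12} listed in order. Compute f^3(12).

Tracing 12 → 6 → … returns to 12 after 5 steps, so 12 lies in a 5-cycle (5, 8, 10, 12, 6).
Stepping 3 places around the cycle: 12 → 6 → 5 → 8.

8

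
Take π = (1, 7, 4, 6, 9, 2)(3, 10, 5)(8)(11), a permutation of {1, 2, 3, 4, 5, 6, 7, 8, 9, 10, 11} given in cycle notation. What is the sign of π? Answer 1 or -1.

The cycle lengths are 6, 3, 1, 1.
A cycle is odd iff its length is even; π has 1 even-length cycle, so sgn(π) = (−1)^1 and π is odd.

-1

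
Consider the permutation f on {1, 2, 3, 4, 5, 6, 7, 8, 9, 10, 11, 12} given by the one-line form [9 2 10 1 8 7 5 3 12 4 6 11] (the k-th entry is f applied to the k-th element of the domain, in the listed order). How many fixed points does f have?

The fixed points (elements with f(x) = x) are {2}, so there is 1.

1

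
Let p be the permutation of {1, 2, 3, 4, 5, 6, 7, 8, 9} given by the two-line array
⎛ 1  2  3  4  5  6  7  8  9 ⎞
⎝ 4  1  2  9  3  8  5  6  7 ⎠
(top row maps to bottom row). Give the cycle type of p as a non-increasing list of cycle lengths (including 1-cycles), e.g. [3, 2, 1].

[7, 2]

The disjoint cycles are (1, 4, 9, 7, 5, 3, 2)(6, 8), with lengths 7, 2 in non-increasing order.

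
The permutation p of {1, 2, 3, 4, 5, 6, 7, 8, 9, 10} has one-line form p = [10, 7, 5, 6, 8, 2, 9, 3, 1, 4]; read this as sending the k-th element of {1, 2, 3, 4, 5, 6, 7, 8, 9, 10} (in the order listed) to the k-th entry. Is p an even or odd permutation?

even

In disjoint-cycle form the cycle lengths are 7, 3.
A cycle is odd iff its length is even; p has 0 even-length cycles, so sgn(p) = (−1)^0 and p is even.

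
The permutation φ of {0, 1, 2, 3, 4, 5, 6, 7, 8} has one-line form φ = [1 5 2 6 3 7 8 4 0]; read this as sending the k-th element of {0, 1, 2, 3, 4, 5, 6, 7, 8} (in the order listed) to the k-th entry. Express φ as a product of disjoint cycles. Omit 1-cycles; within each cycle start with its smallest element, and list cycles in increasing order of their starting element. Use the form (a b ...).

(0 1 5 7 4 3 6 8)

From 0: 0 → 1 → 5 → 7 → 4 → 3 → 6 → 8 → 0, closing the cycle (0 1 5 7 4 3 6 8).
Repeating from the next unused element and collecting all non-trivial cycles gives (0 1 5 7 4 3 6 8).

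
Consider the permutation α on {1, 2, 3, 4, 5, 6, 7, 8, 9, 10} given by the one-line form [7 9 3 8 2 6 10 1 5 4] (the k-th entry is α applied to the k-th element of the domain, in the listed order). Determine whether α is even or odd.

even

In disjoint-cycle form the cycle lengths are 5, 3, 1, 1.
A cycle is odd iff its length is even; α has 0 even-length cycles, so sgn(α) = (−1)^0 and α is even.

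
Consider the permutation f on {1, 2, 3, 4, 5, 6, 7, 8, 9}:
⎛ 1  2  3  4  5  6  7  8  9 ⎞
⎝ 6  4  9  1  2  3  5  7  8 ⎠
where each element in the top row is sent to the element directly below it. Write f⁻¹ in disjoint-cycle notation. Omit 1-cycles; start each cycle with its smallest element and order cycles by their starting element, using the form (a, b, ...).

(1, 4, 2, 5, 7, 8, 9, 3, 6)

First write f in disjoint cycles: (1, 6, 3, 9, 8, 7, 5, 2, 4).
The inverse reverses every cycle; in canonical form, f⁻¹ = (1, 4, 2, 5, 7, 8, 9, 3, 6).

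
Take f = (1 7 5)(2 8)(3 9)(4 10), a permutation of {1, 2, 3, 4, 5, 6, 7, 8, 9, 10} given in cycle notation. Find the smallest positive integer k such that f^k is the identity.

6

The disjoint cycles have lengths 3, 2, 2, 2, 1.
The order of f is the least common multiple of its cycle lengths: lcm(3, 2, 2, 2) = 6.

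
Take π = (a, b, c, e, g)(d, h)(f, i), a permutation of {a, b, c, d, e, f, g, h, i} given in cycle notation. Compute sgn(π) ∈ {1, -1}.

1

The cycle lengths are 5, 2, 2.
A cycle of length ℓ contributes ℓ−1 transpositions, so π is a product of 4 + 1 + 1 = 6 transpositions — even.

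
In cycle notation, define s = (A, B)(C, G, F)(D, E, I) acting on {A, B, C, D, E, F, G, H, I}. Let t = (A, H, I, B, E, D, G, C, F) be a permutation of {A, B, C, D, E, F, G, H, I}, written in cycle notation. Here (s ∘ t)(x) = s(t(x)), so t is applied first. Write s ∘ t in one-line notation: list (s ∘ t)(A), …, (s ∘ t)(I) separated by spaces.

(s ∘ t)(x) = s(t(x)). Computing each image: s(t(A)) = s(H) = H, s(t(B)) = s(E) = I, s(t(C)) = s(F) = C, s(t(D)) = s(G) = F, s(t(E)) = s(D) = E, s(t(F)) = s(A) = B, s(t(G)) = s(C) = G, s(t(H)) = s(I) = D, s(t(I)) = s(B) = A.
Hence s ∘ t = [H I C F E B G D A].

H I C F E B G D A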